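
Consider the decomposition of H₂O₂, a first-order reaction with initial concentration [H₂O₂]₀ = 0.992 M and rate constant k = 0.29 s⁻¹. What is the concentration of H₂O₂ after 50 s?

5.003e-07 M

Step 1: For a first-order reaction: [H₂O₂] = [H₂O₂]₀ × e^(-kt)
Step 2: [H₂O₂] = 0.992 × e^(-0.29 × 50)
Step 3: [H₂O₂] = 0.992 × e^(-14.5)
Step 4: [H₂O₂] = 0.992 × 5.04348e-07 = 5.003e-07 M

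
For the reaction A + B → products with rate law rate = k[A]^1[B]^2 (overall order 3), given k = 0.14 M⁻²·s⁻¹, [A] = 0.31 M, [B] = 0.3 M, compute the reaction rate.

0.003906 M/s

Step 1: The rate law is rate = k[A]^1[B]^2, overall order = 1+2 = 3
Step 2: Substitute values: rate = 0.14 × (0.31)^1 × (0.3)^2
Step 3: rate = 0.14 × 0.31 × 0.09 = 0.003906 M/s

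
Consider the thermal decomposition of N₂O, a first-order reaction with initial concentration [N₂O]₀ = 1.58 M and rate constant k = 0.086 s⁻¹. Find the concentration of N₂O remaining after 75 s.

0.002497 M

Step 1: For a first-order reaction: [N₂O] = [N₂O]₀ × e^(-kt)
Step 2: [N₂O] = 1.58 × e^(-0.086 × 75)
Step 3: [N₂O] = 1.58 × e^(-6.45)
Step 4: [N₂O] = 1.58 × 0.00158052 = 0.002497 M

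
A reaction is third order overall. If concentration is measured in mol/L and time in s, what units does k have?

(mol/L)⁻²·s⁻¹

Step 1: For overall order n, rate = k × (concentration)^n.
Step 2: Rate has units mol/L·s⁻¹; concentration term has units (mol/L)^3.
Step 3: k = rate / (concentration)^n, so units of k = (mol/L)^(1-3)·s⁻¹ = (mol/L)⁻²·s⁻¹.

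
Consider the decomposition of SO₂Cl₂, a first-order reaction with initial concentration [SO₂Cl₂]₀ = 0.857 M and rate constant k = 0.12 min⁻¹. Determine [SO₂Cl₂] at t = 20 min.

0.07775 M

Step 1: For a first-order reaction: [SO₂Cl₂] = [SO₂Cl₂]₀ × e^(-kt)
Step 2: [SO₂Cl₂] = 0.857 × e^(-0.12 × 20)
Step 3: [SO₂Cl₂] = 0.857 × e^(-2.4)
Step 4: [SO₂Cl₂] = 0.857 × 0.090718 = 0.07775 M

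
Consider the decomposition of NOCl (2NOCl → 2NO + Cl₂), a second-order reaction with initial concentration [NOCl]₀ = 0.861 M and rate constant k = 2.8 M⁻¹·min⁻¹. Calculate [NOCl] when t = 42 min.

0.00842 M

Step 1: For a second-order reaction: 1/[NOCl] = 1/[NOCl]₀ + kt
Step 2: 1/[NOCl] = 1/0.861 + 2.8 × 42
Step 3: 1/[NOCl] = 1.161 + 117.6 = 118.8
Step 4: [NOCl] = 1/118.8 = 0.00842 M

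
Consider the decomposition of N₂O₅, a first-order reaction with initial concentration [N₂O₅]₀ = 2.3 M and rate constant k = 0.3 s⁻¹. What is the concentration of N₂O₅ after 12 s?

0.06284 M

Step 1: For a first-order reaction: [N₂O₅] = [N₂O₅]₀ × e^(-kt)
Step 2: [N₂O₅] = 2.3 × e^(-0.3 × 12)
Step 3: [N₂O₅] = 2.3 × e^(-3.6)
Step 4: [N₂O₅] = 2.3 × 0.0273237 = 0.06284 M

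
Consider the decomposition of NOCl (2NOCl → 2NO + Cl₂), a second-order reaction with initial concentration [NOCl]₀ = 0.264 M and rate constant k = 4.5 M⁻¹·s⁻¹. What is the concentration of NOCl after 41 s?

0.005311 M

Step 1: For a second-order reaction: 1/[NOCl] = 1/[NOCl]₀ + kt
Step 2: 1/[NOCl] = 1/0.264 + 4.5 × 41
Step 3: 1/[NOCl] = 3.788 + 184.5 = 188.3
Step 4: [NOCl] = 1/188.3 = 0.005311 M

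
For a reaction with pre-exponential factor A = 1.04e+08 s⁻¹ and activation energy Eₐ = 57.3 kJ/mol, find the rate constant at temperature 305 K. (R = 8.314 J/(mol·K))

1.60e-02 s⁻¹

Step 1: Use the Arrhenius equation: k = A × exp(-Eₐ/RT)
Step 2: Convert Eₐ to J/mol: 57.3 kJ/mol = 57300 J/mol
Step 3: Calculate the exponent: -Eₐ/(RT) = -57300/(8.314 × 305) = -22.59669
Step 4: k = 1.04e+08 × exp(-22.59669)
Step 5: k = 1.04e+08 × 1.53597e-10 = 1.5974e-02 s⁻¹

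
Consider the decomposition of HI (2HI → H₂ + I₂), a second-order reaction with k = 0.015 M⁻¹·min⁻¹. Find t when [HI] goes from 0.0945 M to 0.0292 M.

1578 min

Step 1: For second-order: t = (1/[HI] - 1/[HI]₀)/k
Step 2: t = (1/0.0292 - 1/0.0945)/0.015
Step 3: t = (34.25 - 10.58)/0.015
Step 4: t = 23.66/0.015 = 1578 min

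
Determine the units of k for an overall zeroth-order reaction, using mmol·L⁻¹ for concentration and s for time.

mmol·L⁻¹·s⁻¹

Step 1: For overall order n, rate = k × (concentration)^n.
Step 2: Rate has units mmol·L⁻¹·s⁻¹; concentration term has units (mmol·L⁻¹)^0.
Step 3: k = rate / (concentration)^n, so units of k = (mmol·L⁻¹)^(1-0)·s⁻¹ = mmol·L⁻¹·s⁻¹.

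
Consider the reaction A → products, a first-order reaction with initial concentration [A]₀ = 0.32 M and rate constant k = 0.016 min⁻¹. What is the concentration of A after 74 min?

0.09794 M

Step 1: For a first-order reaction: [A] = [A]₀ × e^(-kt)
Step 2: [A] = 0.32 × e^(-0.016 × 74)
Step 3: [A] = 0.32 × e^(-1.184)
Step 4: [A] = 0.32 × 0.306052 = 0.09794 M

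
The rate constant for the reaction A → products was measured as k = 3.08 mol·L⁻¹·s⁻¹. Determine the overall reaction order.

zeroth order (0)

Step 1: The units of k for an nth-order reaction are (concentration)^(1-n)·(time)⁻¹.
Step 2: Here k has units mol·L⁻¹·s⁻¹, so the concentration exponent is 1.
Step 3: 1 - n = 1 ⇒ n = 0. The reaction is zeroth order.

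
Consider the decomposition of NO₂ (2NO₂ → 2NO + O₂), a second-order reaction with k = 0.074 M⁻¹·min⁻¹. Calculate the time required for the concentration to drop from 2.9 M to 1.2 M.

6.601 min

Step 1: For second-order: t = (1/[NO₂] - 1/[NO₂]₀)/k
Step 2: t = (1/1.2 - 1/2.9)/0.074
Step 3: t = (0.8333 - 0.3448)/0.074
Step 4: t = 0.4885/0.074 = 6.601 min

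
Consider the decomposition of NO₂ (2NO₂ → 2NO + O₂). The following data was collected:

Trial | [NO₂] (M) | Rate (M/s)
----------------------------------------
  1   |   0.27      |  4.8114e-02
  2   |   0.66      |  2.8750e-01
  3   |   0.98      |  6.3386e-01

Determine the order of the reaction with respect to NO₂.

second order (2)

Step 1: Compare trials to find order n where rate₂/rate₁ = ([NO₂]₂/[NO₂]₁)^n
Step 2: rate₂/rate₁ = 2.8750e-01/4.8114e-02 = 5.975
Step 3: [NO₂]₂/[NO₂]₁ = 0.66/0.27 = 2.444
Step 4: n = ln(5.975)/ln(2.444) = 2.00 ≈ 2
Step 5: The reaction is second order in NO₂.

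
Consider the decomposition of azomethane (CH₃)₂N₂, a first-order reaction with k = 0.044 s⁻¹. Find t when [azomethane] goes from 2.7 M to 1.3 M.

16.61 s

Step 1: For first-order: t = ln([azomethane]₀/[azomethane])/k
Step 2: t = ln(2.7/1.3)/0.044
Step 3: t = ln(2.077)/0.044
Step 4: t = 0.7309/0.044 = 16.61 s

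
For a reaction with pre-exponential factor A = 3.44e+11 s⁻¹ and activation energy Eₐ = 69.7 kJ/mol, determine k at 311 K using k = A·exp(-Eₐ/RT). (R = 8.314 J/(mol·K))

6.75e-01 s⁻¹

Step 1: Use the Arrhenius equation: k = A × exp(-Eₐ/RT)
Step 2: Convert Eₐ to J/mol: 69.7 kJ/mol = 69700 J/mol
Step 3: Calculate the exponent: -Eₐ/(RT) = -69700/(8.314 × 311) = -26.95643
Step 4: k = 3.44e+11 × exp(-26.95643)
Step 5: k = 3.44e+11 × 1.96323e-12 = 6.7535e-01 s⁻¹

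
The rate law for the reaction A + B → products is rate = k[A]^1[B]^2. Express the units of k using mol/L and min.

(mol/L)⁻²·min⁻¹

Step 1: Overall order = 1 + 2 = 3.
Step 2: rate has units mol/L·min⁻¹; [A]^1[B]^2 has units (mol/L)^3.
Step 3: k = rate/([A]^1[B]^2), so units of k = (mol/L)^(1-3)·min⁻¹ = (mol/L)⁻²·min⁻¹.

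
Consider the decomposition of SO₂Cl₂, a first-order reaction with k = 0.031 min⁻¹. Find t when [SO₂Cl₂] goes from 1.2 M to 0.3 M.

44.72 min

Step 1: For first-order: t = ln([SO₂Cl₂]₀/[SO₂Cl₂])/k
Step 2: t = ln(1.2/0.3)/0.031
Step 3: t = ln(4)/0.031
Step 4: t = 1.386/0.031 = 44.72 min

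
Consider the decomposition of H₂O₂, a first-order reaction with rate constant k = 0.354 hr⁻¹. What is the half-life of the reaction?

1.958 hr

Step 1: For a first-order reaction, t₁/₂ = ln(2)/k
Step 2: t₁/₂ = ln(2)/0.354
Step 3: t₁/₂ = 0.6931/0.354 = 1.958 hr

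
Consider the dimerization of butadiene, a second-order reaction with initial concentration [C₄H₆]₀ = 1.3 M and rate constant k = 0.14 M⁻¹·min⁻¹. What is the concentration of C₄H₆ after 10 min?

0.461 M

Step 1: For a second-order reaction: 1/[C₄H₆] = 1/[C₄H₆]₀ + kt
Step 2: 1/[C₄H₆] = 1/1.3 + 0.14 × 10
Step 3: 1/[C₄H₆] = 0.7692 + 1.4 = 2.169
Step 4: [C₄H₆] = 1/2.169 = 0.461 M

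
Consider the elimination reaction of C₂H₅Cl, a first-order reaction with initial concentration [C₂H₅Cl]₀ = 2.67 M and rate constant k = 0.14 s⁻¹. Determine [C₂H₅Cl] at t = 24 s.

0.09274 M

Step 1: For a first-order reaction: [C₂H₅Cl] = [C₂H₅Cl]₀ × e^(-kt)
Step 2: [C₂H₅Cl] = 2.67 × e^(-0.14 × 24)
Step 3: [C₂H₅Cl] = 2.67 × e^(-3.36)
Step 4: [C₂H₅Cl] = 2.67 × 0.0347353 = 0.09274 M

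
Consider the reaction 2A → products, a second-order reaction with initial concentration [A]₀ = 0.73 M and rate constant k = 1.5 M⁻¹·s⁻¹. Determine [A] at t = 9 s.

0.06725 M

Step 1: For a second-order reaction: 1/[A] = 1/[A]₀ + kt
Step 2: 1/[A] = 1/0.73 + 1.5 × 9
Step 3: 1/[A] = 1.37 + 13.5 = 14.87
Step 4: [A] = 1/14.87 = 0.06725 M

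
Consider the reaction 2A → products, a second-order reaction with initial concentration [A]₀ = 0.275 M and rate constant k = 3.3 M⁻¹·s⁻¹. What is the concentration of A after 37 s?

0.007953 M

Step 1: For a second-order reaction: 1/[A] = 1/[A]₀ + kt
Step 2: 1/[A] = 1/0.275 + 3.3 × 37
Step 3: 1/[A] = 3.636 + 122.1 = 125.7
Step 4: [A] = 1/125.7 = 0.007953 M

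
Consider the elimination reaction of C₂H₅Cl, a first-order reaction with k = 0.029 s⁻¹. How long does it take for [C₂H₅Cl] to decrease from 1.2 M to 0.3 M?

47.8 s

Step 1: For first-order: t = ln([C₂H₅Cl]₀/[C₂H₅Cl])/k
Step 2: t = ln(1.2/0.3)/0.029
Step 3: t = ln(4)/0.029
Step 4: t = 1.386/0.029 = 47.8 s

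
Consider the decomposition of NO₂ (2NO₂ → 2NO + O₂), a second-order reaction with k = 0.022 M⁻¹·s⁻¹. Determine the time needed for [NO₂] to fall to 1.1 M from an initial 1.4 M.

8.855 s

Step 1: For second-order: t = (1/[NO₂] - 1/[NO₂]₀)/k
Step 2: t = (1/1.1 - 1/1.4)/0.022
Step 3: t = (0.9091 - 0.7143)/0.022
Step 4: t = 0.1948/0.022 = 8.855 s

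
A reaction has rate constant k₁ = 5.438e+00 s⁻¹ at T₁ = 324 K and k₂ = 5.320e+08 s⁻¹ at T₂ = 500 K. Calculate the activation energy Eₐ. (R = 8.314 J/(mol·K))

140.8 kJ/mol

Step 1: Use the two-temperature Arrhenius form: ln(k₂/k₁) = -Eₐ/R × (1/T₂ - 1/T₁)
Step 2: ln(k₂/k₁) = ln(5.320e+08/5.438e+00) = ln(9.78301e+07) = 18.3987
Step 3: 1/T₂ - 1/T₁ = 1/500 - 1/324 = -1.086420e-03 K⁻¹
Step 4: Eₐ = -R × ln(k₂/k₁) / (1/T₂ - 1/T₁) = -8.314 × 18.3987 / -1.086420e-03
Step 5: Eₐ = 1.4080e+05 J/mol = 140.8 kJ/mol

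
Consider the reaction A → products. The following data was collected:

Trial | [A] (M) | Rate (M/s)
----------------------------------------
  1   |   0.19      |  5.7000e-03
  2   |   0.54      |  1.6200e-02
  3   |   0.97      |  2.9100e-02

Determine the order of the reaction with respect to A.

first order (1)

Step 1: Compare trials to find order n where rate₂/rate₁ = ([A]₂/[A]₁)^n
Step 2: rate₂/rate₁ = 1.6200e-02/5.7000e-03 = 2.842
Step 3: [A]₂/[A]₁ = 0.54/0.19 = 2.842
Step 4: n = ln(2.842)/ln(2.842) = 1.00 ≈ 1
Step 5: The reaction is first order in A.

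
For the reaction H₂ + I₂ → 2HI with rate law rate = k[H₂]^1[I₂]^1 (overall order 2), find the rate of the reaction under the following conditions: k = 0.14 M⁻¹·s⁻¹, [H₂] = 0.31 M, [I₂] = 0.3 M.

0.01302 M/s

Step 1: The rate law is rate = k[H₂]^1[I₂]^1, overall order = 1+1 = 2
Step 2: Substitute values: rate = 0.14 × (0.31)^1 × (0.3)^1
Step 3: rate = 0.14 × 0.31 × 0.3 = 0.01302 M/s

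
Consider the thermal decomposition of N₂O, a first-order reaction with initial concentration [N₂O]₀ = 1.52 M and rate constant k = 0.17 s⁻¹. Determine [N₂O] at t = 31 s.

0.007818 M

Step 1: For a first-order reaction: [N₂O] = [N₂O]₀ × e^(-kt)
Step 2: [N₂O] = 1.52 × e^(-0.17 × 31)
Step 3: [N₂O] = 1.52 × e^(-5.27)
Step 4: [N₂O] = 1.52 × 0.00514361 = 0.007818 M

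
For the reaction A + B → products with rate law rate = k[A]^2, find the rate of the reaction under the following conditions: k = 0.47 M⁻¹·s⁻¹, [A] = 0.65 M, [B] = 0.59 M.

0.1986 M/s

Step 1: The rate law is rate = k[A]^2
Step 2: Note that the rate does not depend on [B] (zero order in B).
Step 3: rate = 0.47 × (0.65)^2 = 0.198575 M/s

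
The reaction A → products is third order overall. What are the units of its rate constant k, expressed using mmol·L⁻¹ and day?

(mmol·L⁻¹)⁻²·day⁻¹

Step 1: For overall order n, rate = k × (concentration)^n.
Step 2: Rate has units mmol·L⁻¹·day⁻¹; concentration term has units (mmol·L⁻¹)^3.
Step 3: k = rate / (concentration)^n, so units of k = (mmol·L⁻¹)^(1-3)·day⁻¹ = (mmol·L⁻¹)⁻²·day⁻¹.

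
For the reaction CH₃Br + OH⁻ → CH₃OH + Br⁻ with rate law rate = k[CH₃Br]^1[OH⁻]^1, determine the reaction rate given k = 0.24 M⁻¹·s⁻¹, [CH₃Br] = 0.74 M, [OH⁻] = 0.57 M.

0.1012 M/s

Step 1: The rate law is rate = k[CH₃Br]^1[OH⁻]^1
Step 2: Substitute: rate = 0.24 × (0.74)^1 × (0.57)^1
Step 3: rate = 0.24 × 0.74 × 0.57 = 0.101232 M/s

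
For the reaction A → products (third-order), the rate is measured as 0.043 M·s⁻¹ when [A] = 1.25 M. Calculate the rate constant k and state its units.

0.02202 M⁻²·s⁻¹

Step 1: rate = k[A]^3, so k = rate / [A]^3.
Step 2: k = 0.043 / (1.25)^3 = 0.043 / 1.953.
Step 3: k = 0.02202 M⁻²·s⁻¹.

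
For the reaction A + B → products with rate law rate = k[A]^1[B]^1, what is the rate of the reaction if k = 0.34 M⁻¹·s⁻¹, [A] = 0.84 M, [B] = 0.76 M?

0.2171 M/s

Step 1: The rate law is rate = k[A]^1[B]^1
Step 2: Substitute: rate = 0.34 × (0.84)^1 × (0.76)^1
Step 3: rate = 0.34 × 0.84 × 0.76 = 0.217056 M/s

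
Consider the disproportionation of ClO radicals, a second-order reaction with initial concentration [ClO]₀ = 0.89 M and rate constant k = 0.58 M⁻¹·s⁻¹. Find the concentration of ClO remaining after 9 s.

0.1576 M

Step 1: For a second-order reaction: 1/[ClO] = 1/[ClO]₀ + kt
Step 2: 1/[ClO] = 1/0.89 + 0.58 × 9
Step 3: 1/[ClO] = 1.124 + 5.22 = 6.344
Step 4: [ClO] = 1/6.344 = 0.1576 M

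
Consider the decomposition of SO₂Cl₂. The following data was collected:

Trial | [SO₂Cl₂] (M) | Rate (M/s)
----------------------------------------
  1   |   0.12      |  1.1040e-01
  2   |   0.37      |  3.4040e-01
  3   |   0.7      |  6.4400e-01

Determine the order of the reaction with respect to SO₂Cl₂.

first order (1)

Step 1: Compare trials to find order n where rate₂/rate₁ = ([SO₂Cl₂]₂/[SO₂Cl₂]₁)^n
Step 2: rate₂/rate₁ = 3.4040e-01/1.1040e-01 = 3.083
Step 3: [SO₂Cl₂]₂/[SO₂Cl₂]₁ = 0.37/0.12 = 3.083
Step 4: n = ln(3.083)/ln(3.083) = 1.00 ≈ 1
Step 5: The reaction is first order in SO₂Cl₂.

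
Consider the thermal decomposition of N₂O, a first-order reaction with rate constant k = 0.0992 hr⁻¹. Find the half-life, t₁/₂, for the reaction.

6.987 hr

Step 1: For a first-order reaction, t₁/₂ = ln(2)/k
Step 2: t₁/₂ = ln(2)/0.0992
Step 3: t₁/₂ = 0.6931/0.0992 = 6.987 hr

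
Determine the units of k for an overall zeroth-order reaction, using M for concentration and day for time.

M·day⁻¹

Step 1: For overall order n, rate = k × (concentration)^n.
Step 2: Rate has units M·day⁻¹; concentration term has units M^0.
Step 3: k = rate / (concentration)^n, so units of k = M^(1-0)·day⁻¹ = M·day⁻¹.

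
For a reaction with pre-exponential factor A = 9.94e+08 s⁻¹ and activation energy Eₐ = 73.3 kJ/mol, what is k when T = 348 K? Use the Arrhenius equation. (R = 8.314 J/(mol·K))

9.88e-03 s⁻¹

Step 1: Use the Arrhenius equation: k = A × exp(-Eₐ/RT)
Step 2: Convert Eₐ to J/mol: 73.3 kJ/mol = 73300 J/mol
Step 3: Calculate the exponent: -Eₐ/(RT) = -73300/(8.314 × 348) = -25.33464
Step 4: k = 9.94e+08 × exp(-25.33464)
Step 5: k = 9.94e+08 × 9.93815e-12 = 9.8785e-03 s⁻¹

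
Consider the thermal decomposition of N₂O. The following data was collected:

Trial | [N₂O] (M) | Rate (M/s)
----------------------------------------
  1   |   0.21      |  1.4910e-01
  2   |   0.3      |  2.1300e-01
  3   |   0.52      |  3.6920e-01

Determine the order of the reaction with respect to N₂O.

first order (1)

Step 1: Compare trials to find order n where rate₂/rate₁ = ([N₂O]₂/[N₂O]₁)^n
Step 2: rate₂/rate₁ = 2.1300e-01/1.4910e-01 = 1.429
Step 3: [N₂O]₂/[N₂O]₁ = 0.3/0.21 = 1.429
Step 4: n = ln(1.429)/ln(1.429) = 1.00 ≈ 1
Step 5: The reaction is first order in N₂O.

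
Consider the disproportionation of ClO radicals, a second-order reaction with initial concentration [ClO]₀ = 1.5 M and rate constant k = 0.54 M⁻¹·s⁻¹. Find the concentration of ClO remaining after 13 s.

0.1301 M

Step 1: For a second-order reaction: 1/[ClO] = 1/[ClO]₀ + kt
Step 2: 1/[ClO] = 1/1.5 + 0.54 × 13
Step 3: 1/[ClO] = 0.6667 + 7.02 = 7.687
Step 4: [ClO] = 1/7.687 = 0.1301 M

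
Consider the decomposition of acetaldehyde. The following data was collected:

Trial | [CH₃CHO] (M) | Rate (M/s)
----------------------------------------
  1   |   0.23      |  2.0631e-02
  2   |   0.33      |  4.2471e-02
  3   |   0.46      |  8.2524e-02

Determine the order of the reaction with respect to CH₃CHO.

second order (2)

Step 1: Compare trials to find order n where rate₂/rate₁ = ([CH₃CHO]₂/[CH₃CHO]₁)^n
Step 2: rate₂/rate₁ = 4.2471e-02/2.0631e-02 = 2.059
Step 3: [CH₃CHO]₂/[CH₃CHO]₁ = 0.33/0.23 = 1.435
Step 4: n = ln(2.059)/ln(1.435) = 2.00 ≈ 2
Step 5: The reaction is second order in CH₃CHO.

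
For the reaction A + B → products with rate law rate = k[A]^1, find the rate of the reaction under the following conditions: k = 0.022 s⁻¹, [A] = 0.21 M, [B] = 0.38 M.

0.00462 M/s

Step 1: The rate law is rate = k[A]^1
Step 2: Note that the rate does not depend on [B] (zero order in B).
Step 3: rate = 0.022 × (0.21)^1 = 0.00462 M/s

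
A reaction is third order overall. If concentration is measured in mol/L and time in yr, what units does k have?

(mol/L)⁻²·yr⁻¹

Step 1: For overall order n, rate = k × (concentration)^n.
Step 2: Rate has units mol/L·yr⁻¹; concentration term has units (mol/L)^3.
Step 3: k = rate / (concentration)^n, so units of k = (mol/L)^(1-3)·yr⁻¹ = (mol/L)⁻²·yr⁻¹.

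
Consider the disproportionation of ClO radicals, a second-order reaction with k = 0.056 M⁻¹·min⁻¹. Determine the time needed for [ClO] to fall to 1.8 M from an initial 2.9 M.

3.763 min

Step 1: For second-order: t = (1/[ClO] - 1/[ClO]₀)/k
Step 2: t = (1/1.8 - 1/2.9)/0.056
Step 3: t = (0.5556 - 0.3448)/0.056
Step 4: t = 0.2107/0.056 = 3.763 min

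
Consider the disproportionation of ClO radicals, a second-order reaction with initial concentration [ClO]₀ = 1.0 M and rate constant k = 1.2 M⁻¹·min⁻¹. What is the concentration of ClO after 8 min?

0.09434 M

Step 1: For a second-order reaction: 1/[ClO] = 1/[ClO]₀ + kt
Step 2: 1/[ClO] = 1/1.0 + 1.2 × 8
Step 3: 1/[ClO] = 1 + 9.6 = 10.6
Step 4: [ClO] = 1/10.6 = 0.09434 M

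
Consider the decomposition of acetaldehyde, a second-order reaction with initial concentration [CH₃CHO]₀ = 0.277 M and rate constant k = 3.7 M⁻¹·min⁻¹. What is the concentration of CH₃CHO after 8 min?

0.03011 M

Step 1: For a second-order reaction: 1/[CH₃CHO] = 1/[CH₃CHO]₀ + kt
Step 2: 1/[CH₃CHO] = 1/0.277 + 3.7 × 8
Step 3: 1/[CH₃CHO] = 3.61 + 29.6 = 33.21
Step 4: [CH₃CHO] = 1/33.21 = 0.03011 M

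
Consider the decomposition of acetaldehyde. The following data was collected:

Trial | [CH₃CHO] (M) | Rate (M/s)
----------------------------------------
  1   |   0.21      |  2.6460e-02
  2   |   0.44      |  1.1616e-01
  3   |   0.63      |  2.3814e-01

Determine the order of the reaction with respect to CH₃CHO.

second order (2)

Step 1: Compare trials to find order n where rate₂/rate₁ = ([CH₃CHO]₂/[CH₃CHO]₁)^n
Step 2: rate₂/rate₁ = 1.1616e-01/2.6460e-02 = 4.39
Step 3: [CH₃CHO]₂/[CH₃CHO]₁ = 0.44/0.21 = 2.095
Step 4: n = ln(4.39)/ln(2.095) = 2.00 ≈ 2
Step 5: The reaction is second order in CH₃CHO.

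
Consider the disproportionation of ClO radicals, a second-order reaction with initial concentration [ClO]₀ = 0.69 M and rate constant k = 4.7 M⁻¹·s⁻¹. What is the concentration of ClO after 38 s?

0.005554 M

Step 1: For a second-order reaction: 1/[ClO] = 1/[ClO]₀ + kt
Step 2: 1/[ClO] = 1/0.69 + 4.7 × 38
Step 3: 1/[ClO] = 1.449 + 178.6 = 180
Step 4: [ClO] = 1/180 = 0.005554 M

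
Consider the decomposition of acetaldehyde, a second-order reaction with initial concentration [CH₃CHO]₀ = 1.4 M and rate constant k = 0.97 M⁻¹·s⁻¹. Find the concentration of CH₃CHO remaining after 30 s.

0.03354 M

Step 1: For a second-order reaction: 1/[CH₃CHO] = 1/[CH₃CHO]₀ + kt
Step 2: 1/[CH₃CHO] = 1/1.4 + 0.97 × 30
Step 3: 1/[CH₃CHO] = 0.7143 + 29.1 = 29.81
Step 4: [CH₃CHO] = 1/29.81 = 0.03354 M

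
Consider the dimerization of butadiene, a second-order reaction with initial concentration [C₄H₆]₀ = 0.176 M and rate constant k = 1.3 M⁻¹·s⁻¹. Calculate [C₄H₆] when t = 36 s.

0.01905 M

Step 1: For a second-order reaction: 1/[C₄H₆] = 1/[C₄H₆]₀ + kt
Step 2: 1/[C₄H₆] = 1/0.176 + 1.3 × 36
Step 3: 1/[C₄H₆] = 5.682 + 46.8 = 52.48
Step 4: [C₄H₆] = 1/52.48 = 0.01905 M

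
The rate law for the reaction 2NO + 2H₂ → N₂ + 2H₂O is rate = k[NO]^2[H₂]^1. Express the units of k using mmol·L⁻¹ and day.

(mmol·L⁻¹)⁻²·day⁻¹

Step 1: Overall order = 2 + 1 = 3.
Step 2: rate has units mmol·L⁻¹·day⁻¹; [NO]^2[H₂]^1 has units (mmol·L⁻¹)^3.
Step 3: k = rate/([NO]^2[H₂]^1), so units of k = (mmol·L⁻¹)^(1-3)·day⁻¹ = (mmol·L⁻¹)⁻²·day⁻¹.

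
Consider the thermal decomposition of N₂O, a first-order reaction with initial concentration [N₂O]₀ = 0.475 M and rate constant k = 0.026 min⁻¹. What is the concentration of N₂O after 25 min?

0.248 M

Step 1: For a first-order reaction: [N₂O] = [N₂O]₀ × e^(-kt)
Step 2: [N₂O] = 0.475 × e^(-0.026 × 25)
Step 3: [N₂O] = 0.475 × e^(-0.65)
Step 4: [N₂O] = 0.475 × 0.522046 = 0.248 M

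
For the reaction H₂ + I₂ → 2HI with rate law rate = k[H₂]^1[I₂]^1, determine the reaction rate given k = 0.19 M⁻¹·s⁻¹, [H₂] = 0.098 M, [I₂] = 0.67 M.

0.01248 M/s

Step 1: The rate law is rate = k[H₂]^1[I₂]^1
Step 2: Substitute: rate = 0.19 × (0.098)^1 × (0.67)^1
Step 3: rate = 0.19 × 0.098 × 0.67 = 0.0124754 M/s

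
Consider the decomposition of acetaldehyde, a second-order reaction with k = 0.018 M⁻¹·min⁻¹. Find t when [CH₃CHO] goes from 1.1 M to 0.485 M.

64.04 min

Step 1: For second-order: t = (1/[CH₃CHO] - 1/[CH₃CHO]₀)/k
Step 2: t = (1/0.485 - 1/1.1)/0.018
Step 3: t = (2.062 - 0.9091)/0.018
Step 4: t = 1.153/0.018 = 64.04 min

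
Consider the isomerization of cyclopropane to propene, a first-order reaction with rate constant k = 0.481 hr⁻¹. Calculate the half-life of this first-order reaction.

1.441 hr

Step 1: For a first-order reaction, t₁/₂ = ln(2)/k
Step 2: t₁/₂ = ln(2)/0.481
Step 3: t₁/₂ = 0.6931/0.481 = 1.441 hr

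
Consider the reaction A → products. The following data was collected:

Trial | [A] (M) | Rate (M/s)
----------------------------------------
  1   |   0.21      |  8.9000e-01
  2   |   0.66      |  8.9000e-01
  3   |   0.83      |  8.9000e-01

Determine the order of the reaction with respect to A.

zeroth order (0)

Step 1: Compare trials - when concentration changes, rate stays constant.
Step 2: rate₂/rate₁ = 8.9000e-01/8.9000e-01 = 1
Step 3: [A]₂/[A]₁ = 0.66/0.21 = 3.143
Step 4: Since rate ratio ≈ (conc ratio)^0, the reaction is zeroth order.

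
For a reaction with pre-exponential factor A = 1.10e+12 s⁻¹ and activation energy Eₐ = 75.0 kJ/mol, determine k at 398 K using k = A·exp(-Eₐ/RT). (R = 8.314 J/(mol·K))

1.58e+02 s⁻¹

Step 1: Use the Arrhenius equation: k = A × exp(-Eₐ/RT)
Step 2: Convert Eₐ to J/mol: 75.0 kJ/mol = 75000 J/mol
Step 3: Calculate the exponent: -Eₐ/(RT) = -75000/(8.314 × 398) = -22.66565
Step 4: k = 1.10e+12 × exp(-22.66565)
Step 5: k = 1.10e+12 × 1.43362e-10 = 1.5770e+02 s⁻¹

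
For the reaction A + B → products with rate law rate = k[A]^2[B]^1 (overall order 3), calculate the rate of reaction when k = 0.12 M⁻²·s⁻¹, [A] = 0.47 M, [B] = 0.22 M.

0.005832 M/s

Step 1: The rate law is rate = k[A]^2[B]^1, overall order = 2+1 = 3
Step 2: Substitute values: rate = 0.12 × (0.47)^2 × (0.22)^1
Step 3: rate = 0.12 × 0.2209 × 0.22 = 0.00583176 M/s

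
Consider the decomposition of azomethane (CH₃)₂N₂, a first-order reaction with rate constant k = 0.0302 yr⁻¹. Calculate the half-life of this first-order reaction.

22.95 yr

Step 1: For a first-order reaction, t₁/₂ = ln(2)/k
Step 2: t₁/₂ = ln(2)/0.0302
Step 3: t₁/₂ = 0.6931/0.0302 = 22.95 yr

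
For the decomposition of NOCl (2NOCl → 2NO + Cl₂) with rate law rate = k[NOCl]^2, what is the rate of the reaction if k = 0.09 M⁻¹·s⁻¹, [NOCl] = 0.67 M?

0.0404 M/s

Step 1: Identify the rate law: rate = k[NOCl]^2
Step 2: Substitute values: rate = 0.09 × (0.67)^2
Step 3: Calculate: rate = 0.09 × 0.4489 = 0.040401 M/s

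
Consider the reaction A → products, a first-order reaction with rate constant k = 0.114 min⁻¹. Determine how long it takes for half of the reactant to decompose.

6.08 min

Step 1: For a first-order reaction, t₁/₂ = ln(2)/k
Step 2: t₁/₂ = ln(2)/0.114
Step 3: t₁/₂ = 0.6931/0.114 = 6.08 min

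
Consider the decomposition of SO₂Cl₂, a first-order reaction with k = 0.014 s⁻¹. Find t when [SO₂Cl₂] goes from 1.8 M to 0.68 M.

69.53 s

Step 1: For first-order: t = ln([SO₂Cl₂]₀/[SO₂Cl₂])/k
Step 2: t = ln(1.8/0.68)/0.014
Step 3: t = ln(2.647)/0.014
Step 4: t = 0.9734/0.014 = 69.53 s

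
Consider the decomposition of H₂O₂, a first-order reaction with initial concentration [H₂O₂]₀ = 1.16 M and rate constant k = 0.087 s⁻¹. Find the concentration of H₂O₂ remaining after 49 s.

0.01633 M

Step 1: For a first-order reaction: [H₂O₂] = [H₂O₂]₀ × e^(-kt)
Step 2: [H₂O₂] = 1.16 × e^(-0.087 × 49)
Step 3: [H₂O₂] = 1.16 × e^(-4.263)
Step 4: [H₂O₂] = 1.16 × 0.01408 = 0.01633 M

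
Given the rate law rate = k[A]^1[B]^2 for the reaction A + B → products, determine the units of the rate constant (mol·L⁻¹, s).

(mol·L⁻¹)⁻²·s⁻¹

Step 1: Overall order = 1 + 2 = 3.
Step 2: rate has units mol·L⁻¹·s⁻¹; [A]^1[B]^2 has units (mol·L⁻¹)^3.
Step 3: k = rate/([A]^1[B]^2), so units of k = (mol·L⁻¹)^(1-3)·s⁻¹ = (mol·L⁻¹)⁻²·s⁻¹.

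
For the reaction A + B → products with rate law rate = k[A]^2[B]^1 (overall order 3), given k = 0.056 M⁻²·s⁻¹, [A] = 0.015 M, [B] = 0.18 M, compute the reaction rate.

2.268e-06 M/s

Step 1: The rate law is rate = k[A]^2[B]^1, overall order = 2+1 = 3
Step 2: Substitute values: rate = 0.056 × (0.015)^2 × (0.18)^1
Step 3: rate = 0.056 × 0.000225 × 0.18 = 2.268e-06 M/s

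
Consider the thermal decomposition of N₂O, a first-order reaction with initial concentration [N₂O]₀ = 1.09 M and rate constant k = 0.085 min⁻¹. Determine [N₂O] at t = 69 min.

0.003092 M

Step 1: For a first-order reaction: [N₂O] = [N₂O]₀ × e^(-kt)
Step 2: [N₂O] = 1.09 × e^(-0.085 × 69)
Step 3: [N₂O] = 1.09 × e^(-5.865)
Step 4: [N₂O] = 1.09 × 0.00283702 = 0.003092 M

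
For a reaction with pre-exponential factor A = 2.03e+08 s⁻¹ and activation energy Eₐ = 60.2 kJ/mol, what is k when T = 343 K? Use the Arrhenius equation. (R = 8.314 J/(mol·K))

1.38e-01 s⁻¹

Step 1: Use the Arrhenius equation: k = A × exp(-Eₐ/RT)
Step 2: Convert Eₐ to J/mol: 60.2 kJ/mol = 60200 J/mol
Step 3: Calculate the exponent: -Eₐ/(RT) = -60200/(8.314 × 343) = -21.11020
Step 4: k = 2.03e+08 × exp(-21.11020)
Step 5: k = 2.03e+08 × 6.79136e-10 = 1.3786e-01 s⁻¹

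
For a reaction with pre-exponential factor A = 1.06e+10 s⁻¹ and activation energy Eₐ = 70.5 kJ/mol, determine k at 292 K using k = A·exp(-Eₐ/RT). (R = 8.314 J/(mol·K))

2.59e-03 s⁻¹

Step 1: Use the Arrhenius equation: k = A × exp(-Eₐ/RT)
Step 2: Convert Eₐ to J/mol: 70.5 kJ/mol = 70500 J/mol
Step 3: Calculate the exponent: -Eₐ/(RT) = -70500/(8.314 × 292) = -29.03998
Step 4: k = 1.06e+10 × exp(-29.03998)
Step 5: k = 1.06e+10 × 2.44398e-13 = 2.5906e-03 s⁻¹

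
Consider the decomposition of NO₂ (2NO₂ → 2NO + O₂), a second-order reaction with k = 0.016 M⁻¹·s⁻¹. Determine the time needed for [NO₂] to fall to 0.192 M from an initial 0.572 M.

216.3 s

Step 1: For second-order: t = (1/[NO₂] - 1/[NO₂]₀)/k
Step 2: t = (1/0.192 - 1/0.572)/0.016
Step 3: t = (5.208 - 1.748)/0.016
Step 4: t = 3.46/0.016 = 216.3 s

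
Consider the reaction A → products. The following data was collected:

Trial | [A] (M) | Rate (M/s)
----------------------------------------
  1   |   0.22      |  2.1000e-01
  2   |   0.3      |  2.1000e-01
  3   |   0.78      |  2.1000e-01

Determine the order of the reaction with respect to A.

zeroth order (0)

Step 1: Compare trials - when concentration changes, rate stays constant.
Step 2: rate₂/rate₁ = 2.1000e-01/2.1000e-01 = 1
Step 3: [A]₂/[A]₁ = 0.3/0.22 = 1.364
Step 4: Since rate ratio ≈ (conc ratio)^0, the reaction is zeroth order.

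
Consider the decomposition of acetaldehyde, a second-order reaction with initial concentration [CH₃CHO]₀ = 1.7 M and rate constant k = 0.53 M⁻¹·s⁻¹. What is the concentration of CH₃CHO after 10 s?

0.1698 M

Step 1: For a second-order reaction: 1/[CH₃CHO] = 1/[CH₃CHO]₀ + kt
Step 2: 1/[CH₃CHO] = 1/1.7 + 0.53 × 10
Step 3: 1/[CH₃CHO] = 0.5882 + 5.3 = 5.888
Step 4: [CH₃CHO] = 1/5.888 = 0.1698 M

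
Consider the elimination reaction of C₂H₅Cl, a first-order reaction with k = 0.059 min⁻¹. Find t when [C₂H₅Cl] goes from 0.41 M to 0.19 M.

13.04 min

Step 1: For first-order: t = ln([C₂H₅Cl]₀/[C₂H₅Cl])/k
Step 2: t = ln(0.41/0.19)/0.059
Step 3: t = ln(2.158)/0.059
Step 4: t = 0.7691/0.059 = 13.04 min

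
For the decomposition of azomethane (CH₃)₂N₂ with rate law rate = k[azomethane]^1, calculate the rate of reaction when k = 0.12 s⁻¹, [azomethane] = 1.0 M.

0.12 M/s

Step 1: Identify the rate law: rate = k[azomethane]^1
Step 2: Substitute values: rate = 0.12 × (1.0)^1
Step 3: Calculate: rate = 0.12 × 1 = 0.12 M/s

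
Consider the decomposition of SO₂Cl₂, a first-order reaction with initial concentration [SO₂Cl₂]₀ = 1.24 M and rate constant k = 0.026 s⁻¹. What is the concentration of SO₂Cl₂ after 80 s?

0.1549 M

Step 1: For a first-order reaction: [SO₂Cl₂] = [SO₂Cl₂]₀ × e^(-kt)
Step 2: [SO₂Cl₂] = 1.24 × e^(-0.026 × 80)
Step 3: [SO₂Cl₂] = 1.24 × e^(-2.08)
Step 4: [SO₂Cl₂] = 1.24 × 0.12493 = 0.1549 M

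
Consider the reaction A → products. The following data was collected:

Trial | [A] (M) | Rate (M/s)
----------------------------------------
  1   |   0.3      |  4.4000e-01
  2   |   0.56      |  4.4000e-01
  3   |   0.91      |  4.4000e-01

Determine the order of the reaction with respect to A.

zeroth order (0)

Step 1: Compare trials - when concentration changes, rate stays constant.
Step 2: rate₂/rate₁ = 4.4000e-01/4.4000e-01 = 1
Step 3: [A]₂/[A]₁ = 0.56/0.3 = 1.867
Step 4: Since rate ratio ≈ (conc ratio)^0, the reaction is zeroth order.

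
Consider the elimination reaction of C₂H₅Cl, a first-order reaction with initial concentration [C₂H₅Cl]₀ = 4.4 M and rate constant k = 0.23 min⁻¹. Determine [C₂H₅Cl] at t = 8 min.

0.6988 M

Step 1: For a first-order reaction: [C₂H₅Cl] = [C₂H₅Cl]₀ × e^(-kt)
Step 2: [C₂H₅Cl] = 4.4 × e^(-0.23 × 8)
Step 3: [C₂H₅Cl] = 4.4 × e^(-1.84)
Step 4: [C₂H₅Cl] = 4.4 × 0.158817 = 0.6988 M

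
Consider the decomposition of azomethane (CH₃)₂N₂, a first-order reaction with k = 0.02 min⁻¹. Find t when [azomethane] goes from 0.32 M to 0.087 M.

65.12 min

Step 1: For first-order: t = ln([azomethane]₀/[azomethane])/k
Step 2: t = ln(0.32/0.087)/0.02
Step 3: t = ln(3.678)/0.02
Step 4: t = 1.302/0.02 = 65.12 min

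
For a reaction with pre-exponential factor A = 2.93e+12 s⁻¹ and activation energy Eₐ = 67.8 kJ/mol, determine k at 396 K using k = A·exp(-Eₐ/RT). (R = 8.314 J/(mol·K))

3.34e+03 s⁻¹

Step 1: Use the Arrhenius equation: k = A × exp(-Eₐ/RT)
Step 2: Convert Eₐ to J/mol: 67.8 kJ/mol = 67800 J/mol
Step 3: Calculate the exponent: -Eₐ/(RT) = -67800/(8.314 × 396) = -20.59323
Step 4: k = 2.93e+12 × exp(-20.59323)
Step 5: k = 2.93e+12 × 1.13887e-09 = 3.3369e+03 s⁻¹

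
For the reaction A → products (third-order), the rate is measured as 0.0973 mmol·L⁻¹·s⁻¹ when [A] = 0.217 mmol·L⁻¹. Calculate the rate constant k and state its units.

9.522 (mmol·L⁻¹)⁻²·s⁻¹

Step 1: rate = k[A]^3, so k = rate / [A]^3.
Step 2: k = 0.0973 / (0.217)^3 = 0.0973 / 0.01022.
Step 3: k = 9.522 (mmol·L⁻¹)⁻²·s⁻¹.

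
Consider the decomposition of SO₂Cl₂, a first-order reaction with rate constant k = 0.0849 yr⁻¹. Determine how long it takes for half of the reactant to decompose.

8.164 yr

Step 1: For a first-order reaction, t₁/₂ = ln(2)/k
Step 2: t₁/₂ = ln(2)/0.0849
Step 3: t₁/₂ = 0.6931/0.0849 = 8.164 yr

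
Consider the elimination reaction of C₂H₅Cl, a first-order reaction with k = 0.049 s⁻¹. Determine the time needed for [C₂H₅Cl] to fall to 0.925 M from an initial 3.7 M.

28.29 s

Step 1: For first-order: t = ln([C₂H₅Cl]₀/[C₂H₅Cl])/k
Step 2: t = ln(3.7/0.925)/0.049
Step 3: t = ln(4)/0.049
Step 4: t = 1.386/0.049 = 28.29 s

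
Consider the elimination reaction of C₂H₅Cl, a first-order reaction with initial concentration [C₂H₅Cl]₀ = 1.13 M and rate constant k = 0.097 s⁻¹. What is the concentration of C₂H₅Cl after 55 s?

0.005446 M

Step 1: For a first-order reaction: [C₂H₅Cl] = [C₂H₅Cl]₀ × e^(-kt)
Step 2: [C₂H₅Cl] = 1.13 × e^(-0.097 × 55)
Step 3: [C₂H₅Cl] = 1.13 × e^(-5.335)
Step 4: [C₂H₅Cl] = 1.13 × 0.00481991 = 0.005446 M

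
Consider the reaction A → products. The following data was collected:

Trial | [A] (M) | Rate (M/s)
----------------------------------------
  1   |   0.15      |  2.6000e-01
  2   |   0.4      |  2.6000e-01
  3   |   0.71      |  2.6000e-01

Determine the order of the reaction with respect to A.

zeroth order (0)

Step 1: Compare trials - when concentration changes, rate stays constant.
Step 2: rate₂/rate₁ = 2.6000e-01/2.6000e-01 = 1
Step 3: [A]₂/[A]₁ = 0.4/0.15 = 2.667
Step 4: Since rate ratio ≈ (conc ratio)^0, the reaction is zeroth order.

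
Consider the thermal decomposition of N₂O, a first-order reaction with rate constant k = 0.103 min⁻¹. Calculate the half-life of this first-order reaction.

6.73 min

Step 1: For a first-order reaction, t₁/₂ = ln(2)/k
Step 2: t₁/₂ = ln(2)/0.103
Step 3: t₁/₂ = 0.6931/0.103 = 6.73 min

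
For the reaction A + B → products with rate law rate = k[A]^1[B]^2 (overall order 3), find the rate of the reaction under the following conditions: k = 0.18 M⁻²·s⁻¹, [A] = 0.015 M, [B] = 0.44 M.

0.0005227 M/s

Step 1: The rate law is rate = k[A]^1[B]^2, overall order = 1+2 = 3
Step 2: Substitute values: rate = 0.18 × (0.015)^1 × (0.44)^2
Step 3: rate = 0.18 × 0.015 × 0.1936 = 0.00052272 M/s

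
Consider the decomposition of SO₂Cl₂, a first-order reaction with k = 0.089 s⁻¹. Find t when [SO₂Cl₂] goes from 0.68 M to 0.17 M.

15.58 s

Step 1: For first-order: t = ln([SO₂Cl₂]₀/[SO₂Cl₂])/k
Step 2: t = ln(0.68/0.17)/0.089
Step 3: t = ln(4)/0.089
Step 4: t = 1.386/0.089 = 15.58 s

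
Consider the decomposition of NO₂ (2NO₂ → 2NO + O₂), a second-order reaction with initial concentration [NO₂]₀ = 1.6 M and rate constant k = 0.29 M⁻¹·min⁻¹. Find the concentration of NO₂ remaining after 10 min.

0.2837 M

Step 1: For a second-order reaction: 1/[NO₂] = 1/[NO₂]₀ + kt
Step 2: 1/[NO₂] = 1/1.6 + 0.29 × 10
Step 3: 1/[NO₂] = 0.625 + 2.9 = 3.525
Step 4: [NO₂] = 1/3.525 = 0.2837 M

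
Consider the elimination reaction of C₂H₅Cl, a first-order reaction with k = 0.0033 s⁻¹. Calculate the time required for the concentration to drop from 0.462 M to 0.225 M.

218 s

Step 1: For first-order: t = ln([C₂H₅Cl]₀/[C₂H₅Cl])/k
Step 2: t = ln(0.462/0.225)/0.0033
Step 3: t = ln(2.053)/0.0033
Step 4: t = 0.7195/0.0033 = 218 s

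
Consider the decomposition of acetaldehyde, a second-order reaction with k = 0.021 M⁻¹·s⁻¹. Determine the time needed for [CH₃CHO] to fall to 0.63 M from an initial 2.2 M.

53.94 s

Step 1: For second-order: t = (1/[CH₃CHO] - 1/[CH₃CHO]₀)/k
Step 2: t = (1/0.63 - 1/2.2)/0.021
Step 3: t = (1.587 - 0.4545)/0.021
Step 4: t = 1.133/0.021 = 53.94 s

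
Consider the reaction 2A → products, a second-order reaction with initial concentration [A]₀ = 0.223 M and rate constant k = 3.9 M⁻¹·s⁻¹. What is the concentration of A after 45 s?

0.005556 M

Step 1: For a second-order reaction: 1/[A] = 1/[A]₀ + kt
Step 2: 1/[A] = 1/0.223 + 3.9 × 45
Step 3: 1/[A] = 4.484 + 175.5 = 180
Step 4: [A] = 1/180 = 0.005556 M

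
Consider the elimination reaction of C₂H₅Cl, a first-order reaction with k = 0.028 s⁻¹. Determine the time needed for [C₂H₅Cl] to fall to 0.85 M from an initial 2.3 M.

35.55 s

Step 1: For first-order: t = ln([C₂H₅Cl]₀/[C₂H₅Cl])/k
Step 2: t = ln(2.3/0.85)/0.028
Step 3: t = ln(2.706)/0.028
Step 4: t = 0.9954/0.028 = 35.55 s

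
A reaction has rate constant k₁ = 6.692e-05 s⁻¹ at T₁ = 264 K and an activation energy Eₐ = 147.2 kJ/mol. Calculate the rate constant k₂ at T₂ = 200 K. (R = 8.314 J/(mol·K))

3.201e-14 s⁻¹

Step 1: Use the two-temperature Arrhenius form: ln(k₂/k₁) = -Eₐ/R × (1/T₂ - 1/T₁)
Step 2: Convert Eₐ to J/mol: 147.2 kJ/mol = 147200 J/mol
Step 3: 1/T₂ - 1/T₁ = 1/200 - 1/264 = 1.212121e-03 K⁻¹
Step 4: ln(k₂/k₁) = -147200/8.314 × 1.212121e-03 = -21.46069
Step 5: k₂ = k₁ × exp(-21.46069) = 6.692e-05 × 4.78344e-10 = 3.201e-14 s⁻¹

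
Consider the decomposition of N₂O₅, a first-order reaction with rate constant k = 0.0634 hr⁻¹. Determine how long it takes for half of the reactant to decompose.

10.93 hr

Step 1: For a first-order reaction, t₁/₂ = ln(2)/k
Step 2: t₁/₂ = ln(2)/0.0634
Step 3: t₁/₂ = 0.6931/0.0634 = 10.93 hr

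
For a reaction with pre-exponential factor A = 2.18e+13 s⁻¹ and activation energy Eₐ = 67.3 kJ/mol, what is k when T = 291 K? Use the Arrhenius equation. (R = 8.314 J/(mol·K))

1.81e+01 s⁻¹

Step 1: Use the Arrhenius equation: k = A × exp(-Eₐ/RT)
Step 2: Convert Eₐ to J/mol: 67.3 kJ/mol = 67300 J/mol
Step 3: Calculate the exponent: -Eₐ/(RT) = -67300/(8.314 × 291) = -27.81711
Step 4: k = 2.18e+13 × exp(-27.81711)
Step 5: k = 2.18e+13 × 8.30200e-13 = 1.8098e+01 s⁻¹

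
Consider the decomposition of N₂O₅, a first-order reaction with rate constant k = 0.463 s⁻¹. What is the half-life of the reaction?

1.497 s

Step 1: For a first-order reaction, t₁/₂ = ln(2)/k
Step 2: t₁/₂ = ln(2)/0.463
Step 3: t₁/₂ = 0.6931/0.463 = 1.497 s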